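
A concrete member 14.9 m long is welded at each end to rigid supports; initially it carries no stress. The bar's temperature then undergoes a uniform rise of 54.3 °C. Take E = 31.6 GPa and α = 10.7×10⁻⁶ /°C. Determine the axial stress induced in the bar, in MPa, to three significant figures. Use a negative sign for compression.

-18.4 MPa

Free thermal expansion αLΔT = 10.7e-6 · 14900 · 54.3 = 8.657 mm.
The walls impose strain ε = −(8.657)/14900 = -5.8101e-04; σ = Eε = 31600 · -5.8101e-04 = -18.36 MPa.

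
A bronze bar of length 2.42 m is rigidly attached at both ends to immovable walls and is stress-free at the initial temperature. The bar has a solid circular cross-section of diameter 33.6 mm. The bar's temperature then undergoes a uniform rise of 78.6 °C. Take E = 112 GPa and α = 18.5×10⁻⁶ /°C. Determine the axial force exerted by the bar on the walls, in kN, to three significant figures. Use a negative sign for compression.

Free thermal expansion αLΔT = 18.5e-6 · 2420 · 78.6 = 3.519 mm.
The walls impose strain ε = −(3.519)/2420 = -1.4541e-03; σ = Eε = 112000 · -1.4541e-03 = -162.9 MPa.
Wall reaction R = σ·A = -162.9·886.7 = -144400 N = -144.4 kN.

-144 kN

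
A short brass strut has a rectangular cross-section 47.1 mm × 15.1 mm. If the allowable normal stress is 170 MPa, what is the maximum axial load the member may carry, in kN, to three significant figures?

A = 711.2 mm².
P_max = σ_allow · A = 170 · 711.2 = 120900 N = 120.9 kN.

121 kN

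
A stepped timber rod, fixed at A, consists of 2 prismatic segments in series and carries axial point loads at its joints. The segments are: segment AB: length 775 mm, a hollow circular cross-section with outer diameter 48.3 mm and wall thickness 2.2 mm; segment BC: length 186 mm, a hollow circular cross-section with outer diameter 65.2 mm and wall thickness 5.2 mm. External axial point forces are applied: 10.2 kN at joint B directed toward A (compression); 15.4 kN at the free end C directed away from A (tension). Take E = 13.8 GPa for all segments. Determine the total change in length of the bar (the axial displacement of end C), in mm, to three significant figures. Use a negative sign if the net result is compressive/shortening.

Internal axial forces (sectioning from the free end, tension +): N_BC = 15.4 kN, N_AB = 5.2 kN.
A_AB = 318.6 mm².
A_BC = 980.2 mm².
δ_AB = 5200·775/(318.6·13800) = 0.9165 mm
δ_BC = 15400·186/(980.2·13800) = 0.2118 mm
δ = Σδ_i = 1.128 mm.

1.13 mm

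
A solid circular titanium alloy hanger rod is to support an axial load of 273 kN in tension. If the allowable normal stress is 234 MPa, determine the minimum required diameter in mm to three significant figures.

38.5 mm

Required area A ≥ P/σ_allow = 273000/234 = 1167 mm².
For a solid circular section, d ≥ √(4A/π) = 38.54 mm.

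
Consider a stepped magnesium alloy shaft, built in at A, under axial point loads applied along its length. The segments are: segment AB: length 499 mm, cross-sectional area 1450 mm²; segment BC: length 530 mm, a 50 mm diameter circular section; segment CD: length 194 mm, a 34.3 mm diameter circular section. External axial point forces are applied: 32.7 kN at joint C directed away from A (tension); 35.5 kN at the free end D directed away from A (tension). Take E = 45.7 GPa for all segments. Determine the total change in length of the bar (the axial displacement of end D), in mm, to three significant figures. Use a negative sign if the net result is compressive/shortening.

Internal axial forces (sectioning from the free end, tension +): N_CD = 35.5 kN, N_BC = 68.2 kN, N_AB = 68.2 kN.
A_BC = 1963 mm².
A_CD = 924 mm².
δ_AB = 68200·499/(1450·45700) = 0.5136 mm
δ_BC = 68200·530/(1963·45700) = 0.4028 mm
δ_CD = 35500·194/(924·45700) = 0.1631 mm
δ = Σδ_i = 1.079 mm.

1.08 mm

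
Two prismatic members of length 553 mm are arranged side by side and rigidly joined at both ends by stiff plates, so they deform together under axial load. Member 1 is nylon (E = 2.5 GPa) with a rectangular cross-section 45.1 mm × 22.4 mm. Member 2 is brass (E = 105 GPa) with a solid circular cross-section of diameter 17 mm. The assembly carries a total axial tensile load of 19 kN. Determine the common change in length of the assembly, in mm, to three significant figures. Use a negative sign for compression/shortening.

A_1 = 1010 mm².
A_2 = 227 mm².
Equal strain + equilibrium ⇒ each member carries load in proportion to AE: A₁E₁ = 2526000 N, A₂E₂ = 23830000 N, ΣAE = 26360000 N.
δ = PL/ΣAE = 19000·553/26360000 = 0.3986 mm.

0.399 mm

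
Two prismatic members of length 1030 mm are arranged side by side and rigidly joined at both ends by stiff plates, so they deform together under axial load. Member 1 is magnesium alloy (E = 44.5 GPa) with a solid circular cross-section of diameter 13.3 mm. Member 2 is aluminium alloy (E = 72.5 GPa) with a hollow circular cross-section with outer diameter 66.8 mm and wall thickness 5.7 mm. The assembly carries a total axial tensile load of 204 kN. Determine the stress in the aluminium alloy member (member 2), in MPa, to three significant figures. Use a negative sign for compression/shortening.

173 MPa

A_1 = 138.9 mm².
A_2 = 1094 mm².
Equal strain + equilibrium ⇒ each member carries load in proportion to AE: A₁E₁ = 6182000 N, A₂E₂ = 79320000 N, ΣAE = 85510000 N.
σ₂ = P·E₂/ΣAE = 204000·72500/85510000 = 173 MPa.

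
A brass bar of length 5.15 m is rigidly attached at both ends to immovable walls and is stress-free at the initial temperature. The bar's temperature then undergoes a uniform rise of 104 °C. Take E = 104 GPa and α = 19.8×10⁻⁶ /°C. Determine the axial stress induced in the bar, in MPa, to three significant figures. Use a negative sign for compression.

-214 MPa

Free thermal expansion αLΔT = 19.8e-6 · 5150 · 104 = 10.6 mm.
The walls impose strain ε = −(10.6)/5150 = -2.0592e-03; σ = Eε = 104000 · -2.0592e-03 = -214.2 MPa.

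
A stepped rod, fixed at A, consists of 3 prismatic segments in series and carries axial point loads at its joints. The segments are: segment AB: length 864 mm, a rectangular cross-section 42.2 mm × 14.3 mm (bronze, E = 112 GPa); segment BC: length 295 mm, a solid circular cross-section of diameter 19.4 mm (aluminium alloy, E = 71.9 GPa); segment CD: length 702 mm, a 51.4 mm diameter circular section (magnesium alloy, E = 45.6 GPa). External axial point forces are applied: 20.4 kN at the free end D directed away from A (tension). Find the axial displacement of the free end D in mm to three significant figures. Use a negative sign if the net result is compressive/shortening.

Internal axial forces (sectioning from the free end, tension +): N_CD = 20.4 kN, N_BC = 20.4 kN, N_AB = 20.4 kN.
A_AB = 603.5 mm².
A_BC = 295.6 mm².
A_CD = 2075 mm².
δ_AB = 20400·864/(603.5·112000) = 0.2608 mm
δ_BC = 20400·295/(295.6·71900) = 0.2832 mm
δ_CD = 20400·702/(2075·45600) = 0.1514 mm
δ = Σδ_i = 0.6953 mm.

0.695 mm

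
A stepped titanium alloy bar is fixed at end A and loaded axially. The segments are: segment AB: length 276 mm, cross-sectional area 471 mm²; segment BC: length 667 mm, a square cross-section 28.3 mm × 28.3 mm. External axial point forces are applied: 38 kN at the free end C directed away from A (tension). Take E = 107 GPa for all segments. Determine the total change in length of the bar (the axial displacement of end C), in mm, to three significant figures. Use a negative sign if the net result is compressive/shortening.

Internal axial forces (sectioning from the free end, tension +): N_BC = 38 kN, N_AB = 38 kN.
A_BC = 800.9 mm².
δ_AB = 38000·276/(471·107000) = 0.2081 mm
δ_BC = 38000·667/(800.9·107000) = 0.2958 mm
δ = Σδ_i = 0.5039 mm.

0.504 mm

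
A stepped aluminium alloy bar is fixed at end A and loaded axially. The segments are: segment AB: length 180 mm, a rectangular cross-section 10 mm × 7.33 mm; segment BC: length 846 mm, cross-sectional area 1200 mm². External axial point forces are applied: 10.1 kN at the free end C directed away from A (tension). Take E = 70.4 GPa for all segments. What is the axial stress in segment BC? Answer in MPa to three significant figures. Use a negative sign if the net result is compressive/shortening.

Internal axial forces (sectioning from the free end, tension +): N_BC = 10.1 kN, N_AB = 10.1 kN.
σ_BC = N_BC/A_BC = 10100/1200 = 8.417 MPa.

8.42 MPa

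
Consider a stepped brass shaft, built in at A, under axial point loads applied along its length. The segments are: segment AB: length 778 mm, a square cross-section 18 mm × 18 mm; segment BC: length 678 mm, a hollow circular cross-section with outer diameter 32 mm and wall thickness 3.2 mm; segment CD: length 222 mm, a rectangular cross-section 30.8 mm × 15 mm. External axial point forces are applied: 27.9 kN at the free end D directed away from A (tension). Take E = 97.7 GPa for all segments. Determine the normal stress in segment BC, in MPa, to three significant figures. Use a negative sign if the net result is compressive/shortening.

96.4 MPa

Internal axial forces (sectioning from the free end, tension +): N_CD = 27.9 kN, N_BC = 27.9 kN, N_AB = 27.9 kN.
A_BC = 289.5 mm².
σ_BC = N_BC/A_BC = 27900/289.5 = 96.36 MPa.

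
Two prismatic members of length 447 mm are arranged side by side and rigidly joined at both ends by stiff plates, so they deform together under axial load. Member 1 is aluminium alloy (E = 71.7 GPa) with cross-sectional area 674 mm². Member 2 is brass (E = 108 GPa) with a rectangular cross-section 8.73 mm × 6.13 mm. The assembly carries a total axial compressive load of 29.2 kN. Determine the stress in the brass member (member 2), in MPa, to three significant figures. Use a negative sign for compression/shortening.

A_2 = 53.51 mm².
Equal strain + equilibrium ⇒ each member carries load in proportion to AE: A₁E₁ = 48330000 N, A₂E₂ = 5780000 N, ΣAE = 54110000 N.
σ₂ = P·E₂/ΣAE = -29200·108000/54110000 = -58.29 MPa.

-58.3 MPa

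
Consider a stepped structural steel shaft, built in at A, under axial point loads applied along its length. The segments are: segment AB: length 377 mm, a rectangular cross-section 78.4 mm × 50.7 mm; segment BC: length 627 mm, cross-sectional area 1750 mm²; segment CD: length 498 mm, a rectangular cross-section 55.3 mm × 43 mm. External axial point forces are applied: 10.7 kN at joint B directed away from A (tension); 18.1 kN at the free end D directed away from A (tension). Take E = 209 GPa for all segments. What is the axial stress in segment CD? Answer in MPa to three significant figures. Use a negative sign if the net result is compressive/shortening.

Internal axial forces (sectioning from the free end, tension +): N_CD = 18.1 kN, N_BC = 18.1 kN, N_AB = 28.8 kN.
A_CD = 2378 mm².
σ_CD = N_CD/A_CD = 18100/2378 = 7.612 MPa.

7.61 MPa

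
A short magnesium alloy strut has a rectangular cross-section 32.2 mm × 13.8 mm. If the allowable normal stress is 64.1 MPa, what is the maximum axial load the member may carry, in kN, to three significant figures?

A = 444.4 mm².
P_max = σ_allow · A = 64.1 · 444.4 = 28480 N = 28.48 kN.

28.5 kN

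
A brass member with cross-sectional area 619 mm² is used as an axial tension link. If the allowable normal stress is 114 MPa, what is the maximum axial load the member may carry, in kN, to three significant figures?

P_max = σ_allow · A = 114 · 619 = 70570 N = 70.57 kN.

70.6 kN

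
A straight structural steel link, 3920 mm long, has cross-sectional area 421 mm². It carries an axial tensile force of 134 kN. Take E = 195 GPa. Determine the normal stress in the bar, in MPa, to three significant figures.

318 MPa

σ = N/A = 134000/421 = 318.3 MPa.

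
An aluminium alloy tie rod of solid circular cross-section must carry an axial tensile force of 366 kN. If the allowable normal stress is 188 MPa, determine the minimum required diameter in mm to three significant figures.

Required area A ≥ P/σ_allow = 366000/188 = 1947 mm².
For a solid circular section, d ≥ √(4A/π) = 49.79 mm.

49.8 mm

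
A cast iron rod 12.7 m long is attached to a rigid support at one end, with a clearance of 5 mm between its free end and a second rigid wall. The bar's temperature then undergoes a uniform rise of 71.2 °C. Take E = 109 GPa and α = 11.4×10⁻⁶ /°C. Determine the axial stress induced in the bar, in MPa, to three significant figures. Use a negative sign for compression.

-45.6 MPa

Free thermal expansion αLΔT = 11.4e-6 · 12700 · 71.2 = 10.31 mm.
The walls engage after the gap closes; constrained expansion = 10.31 − 5 = 5.308 mm.
The walls impose strain ε = −(5.308)/12700 = -4.1798e-04; σ = Eε = 109000 · -4.1798e-04 = -45.56 MPa.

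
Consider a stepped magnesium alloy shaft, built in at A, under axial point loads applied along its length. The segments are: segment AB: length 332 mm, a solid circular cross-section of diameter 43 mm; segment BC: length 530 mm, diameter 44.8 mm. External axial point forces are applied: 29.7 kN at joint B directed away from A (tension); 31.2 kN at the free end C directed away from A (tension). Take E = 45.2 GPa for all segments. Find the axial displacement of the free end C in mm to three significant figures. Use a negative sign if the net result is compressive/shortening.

Internal axial forces (sectioning from the free end, tension +): N_BC = 31.2 kN, N_AB = 60.9 kN.
A_AB = 1452 mm².
A_BC = 1576 mm².
δ_AB = 60900·332/(1452·45200) = 0.308 mm
δ_BC = 31200·530/(1576·45200) = 0.2321 mm
δ = Σδ_i = 0.5401 mm.

0.540 mm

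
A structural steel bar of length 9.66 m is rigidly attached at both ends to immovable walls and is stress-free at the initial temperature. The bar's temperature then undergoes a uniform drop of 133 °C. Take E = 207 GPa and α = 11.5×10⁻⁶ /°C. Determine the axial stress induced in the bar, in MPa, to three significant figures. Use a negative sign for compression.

317 MPa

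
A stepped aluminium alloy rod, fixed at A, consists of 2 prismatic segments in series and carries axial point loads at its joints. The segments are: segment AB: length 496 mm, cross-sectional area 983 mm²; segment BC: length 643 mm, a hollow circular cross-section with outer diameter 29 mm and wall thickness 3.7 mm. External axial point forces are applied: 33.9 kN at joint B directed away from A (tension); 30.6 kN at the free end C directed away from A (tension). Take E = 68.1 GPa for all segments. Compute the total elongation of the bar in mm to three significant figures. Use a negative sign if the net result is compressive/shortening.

Internal axial forces (sectioning from the free end, tension +): N_BC = 30.6 kN, N_AB = 64.5 kN.
A_BC = 294.1 mm².
δ_AB = 64500·496/(983·68100) = 0.4779 mm
δ_BC = 30600·643/(294.1·68100) = 0.9825 mm
δ = Σδ_i = 1.46 mm.

1.46 mm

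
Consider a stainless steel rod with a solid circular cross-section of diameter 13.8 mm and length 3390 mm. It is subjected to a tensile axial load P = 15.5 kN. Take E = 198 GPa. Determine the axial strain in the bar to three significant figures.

5.23e-04

A = 149.6 mm².
σ = N/A = 103.6 MPa; ε = σ/E = 103.6/198000 = 5.234e-04.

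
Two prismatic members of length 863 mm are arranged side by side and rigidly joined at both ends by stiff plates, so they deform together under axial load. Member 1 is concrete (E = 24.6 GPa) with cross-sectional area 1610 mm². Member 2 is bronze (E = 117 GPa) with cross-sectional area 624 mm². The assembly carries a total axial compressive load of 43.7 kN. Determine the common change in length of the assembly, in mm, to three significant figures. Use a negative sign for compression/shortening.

Equal strain + equilibrium ⇒ each member carries load in proportion to AE: A₁E₁ = 39610000 N, A₂E₂ = 73010000 N, ΣAE = 112600000 N.
δ = PL/ΣAE = -43700·863/112600000 = -0.3349 mm.

-0.335 mm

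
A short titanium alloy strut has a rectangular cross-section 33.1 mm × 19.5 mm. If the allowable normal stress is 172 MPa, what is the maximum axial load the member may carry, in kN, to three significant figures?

A = 645.5 mm².
P_max = σ_allow · A = 172 · 645.5 = 111000 N = 111 kN.

111 kN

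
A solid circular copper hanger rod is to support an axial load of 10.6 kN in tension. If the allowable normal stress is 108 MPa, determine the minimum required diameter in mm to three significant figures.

11.2 mm

Required area A ≥ P/σ_allow = 10600/108 = 98.15 mm².
For a solid circular section, d ≥ √(4A/π) = 11.18 mm.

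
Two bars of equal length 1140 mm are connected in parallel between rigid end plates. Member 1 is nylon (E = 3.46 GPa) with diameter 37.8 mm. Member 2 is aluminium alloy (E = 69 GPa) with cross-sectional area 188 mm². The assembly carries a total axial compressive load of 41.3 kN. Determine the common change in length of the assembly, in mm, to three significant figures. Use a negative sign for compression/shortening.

A_1 = 1122 mm².
Equal strain + equilibrium ⇒ each member carries load in proportion to AE: A₁E₁ = 3883000 N, A₂E₂ = 12970000 N, ΣAE = 16850000 N.
δ = PL/ΣAE = -41300·1140/16850000 = -2.793 mm.

-2.79 mm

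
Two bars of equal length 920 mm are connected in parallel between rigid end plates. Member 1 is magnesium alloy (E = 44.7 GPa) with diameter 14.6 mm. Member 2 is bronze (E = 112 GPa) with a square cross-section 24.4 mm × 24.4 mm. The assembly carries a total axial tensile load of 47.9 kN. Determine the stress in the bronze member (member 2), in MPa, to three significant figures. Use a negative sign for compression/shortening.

72.3 MPa

A_1 = 167.4 mm².
A_2 = 595.4 mm².
Equal strain + equilibrium ⇒ each member carries load in proportion to AE: A₁E₁ = 7483000 N, A₂E₂ = 66680000 N, ΣAE = 74160000 N.
σ₂ = P·E₂/ΣAE = 47900·112000/74160000 = 72.34 MPa.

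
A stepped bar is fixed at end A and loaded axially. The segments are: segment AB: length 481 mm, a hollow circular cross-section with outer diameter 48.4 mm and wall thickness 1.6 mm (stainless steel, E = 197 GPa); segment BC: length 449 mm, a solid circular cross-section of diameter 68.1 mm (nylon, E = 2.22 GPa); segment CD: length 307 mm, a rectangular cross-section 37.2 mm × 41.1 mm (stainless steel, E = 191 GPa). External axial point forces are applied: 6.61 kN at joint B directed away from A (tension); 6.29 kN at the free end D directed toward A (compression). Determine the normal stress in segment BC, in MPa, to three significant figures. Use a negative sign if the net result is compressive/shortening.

Internal axial forces (sectioning from the free end, tension +): N_CD = -6.29 kN, N_BC = -6.29 kN, N_AB = 0.32 kN.
A_BC = 3642 mm².
σ_BC = N_BC/A_BC = -6290/3642 = -1.727 MPa.

-1.73 MPa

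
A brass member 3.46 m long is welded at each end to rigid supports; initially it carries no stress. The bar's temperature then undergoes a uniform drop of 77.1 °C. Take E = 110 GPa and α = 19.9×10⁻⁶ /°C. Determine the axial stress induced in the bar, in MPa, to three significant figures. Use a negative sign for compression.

169 MPa

Free thermal expansion αLΔT = 19.9e-6 · 3460 · -77.1 = -5.309 mm.
The walls impose strain ε = −(-5.309)/3460 = 1.5343e-03; σ = Eε = 110000 · 1.5343e-03 = 168.8 MPa.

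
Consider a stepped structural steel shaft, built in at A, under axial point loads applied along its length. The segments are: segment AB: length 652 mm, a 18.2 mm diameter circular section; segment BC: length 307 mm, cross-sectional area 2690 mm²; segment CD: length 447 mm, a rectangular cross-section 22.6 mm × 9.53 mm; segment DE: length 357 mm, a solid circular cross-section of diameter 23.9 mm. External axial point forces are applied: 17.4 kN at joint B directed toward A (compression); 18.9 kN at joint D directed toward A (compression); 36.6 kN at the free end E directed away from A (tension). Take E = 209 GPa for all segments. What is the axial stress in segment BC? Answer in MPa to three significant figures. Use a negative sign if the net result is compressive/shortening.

6.58 MPa

Internal axial forces (sectioning from the free end, tension +): N_DE = 36.6 kN, N_CD = 17.7 kN, N_BC = 17.7 kN, N_AB = 0.3 kN.
σ_BC = N_BC/A_BC = 17700/2690 = 6.58 MPa.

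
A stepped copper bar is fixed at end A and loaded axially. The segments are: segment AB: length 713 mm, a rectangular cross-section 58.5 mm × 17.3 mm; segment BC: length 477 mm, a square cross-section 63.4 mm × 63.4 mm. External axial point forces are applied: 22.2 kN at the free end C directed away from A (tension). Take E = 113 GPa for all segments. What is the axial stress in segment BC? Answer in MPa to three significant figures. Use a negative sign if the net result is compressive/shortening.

5.52 MPa

Internal axial forces (sectioning from the free end, tension +): N_BC = 22.2 kN, N_AB = 22.2 kN.
A_BC = 4020 mm².
σ_BC = N_BC/A_BC = 22200/4020 = 5.523 MPa.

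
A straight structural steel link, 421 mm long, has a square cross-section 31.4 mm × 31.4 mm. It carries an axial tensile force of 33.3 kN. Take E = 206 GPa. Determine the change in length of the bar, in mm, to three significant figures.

0.0690 mm

A = 986 mm².
δ_mech = NL/(AE) = 33300·421/(986·206000) = 0.06902 mm.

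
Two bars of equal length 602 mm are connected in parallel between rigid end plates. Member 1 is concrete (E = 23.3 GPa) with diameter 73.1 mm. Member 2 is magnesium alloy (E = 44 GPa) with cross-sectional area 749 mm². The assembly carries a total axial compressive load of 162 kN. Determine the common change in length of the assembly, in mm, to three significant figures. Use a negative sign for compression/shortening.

-0.746 mm

A_1 = 4197 mm².
Equal strain + equilibrium ⇒ each member carries load in proportion to AE: A₁E₁ = 97790000 N, A₂E₂ = 32960000 N, ΣAE = 130700000 N.
δ = PL/ΣAE = -162000·602/130700000 = -0.7459 mm.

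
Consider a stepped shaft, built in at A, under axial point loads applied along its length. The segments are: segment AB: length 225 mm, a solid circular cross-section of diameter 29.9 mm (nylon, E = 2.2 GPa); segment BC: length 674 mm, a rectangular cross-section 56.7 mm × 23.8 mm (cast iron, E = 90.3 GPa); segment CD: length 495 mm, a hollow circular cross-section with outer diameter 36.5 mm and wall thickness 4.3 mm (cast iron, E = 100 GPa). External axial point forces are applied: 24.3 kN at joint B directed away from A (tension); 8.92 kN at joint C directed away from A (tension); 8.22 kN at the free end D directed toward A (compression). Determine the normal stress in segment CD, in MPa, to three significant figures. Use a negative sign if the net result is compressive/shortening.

Internal axial forces (sectioning from the free end, tension +): N_CD = -8.22 kN, N_BC = 0.7 kN, N_AB = 25 kN.
A_CD = 435 mm².
σ_CD = N_CD/A_CD = -8220/435 = -18.9 MPa.

-18.9 MPa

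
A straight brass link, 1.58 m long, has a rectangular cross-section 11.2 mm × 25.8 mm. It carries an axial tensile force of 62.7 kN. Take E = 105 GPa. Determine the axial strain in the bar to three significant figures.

0.00207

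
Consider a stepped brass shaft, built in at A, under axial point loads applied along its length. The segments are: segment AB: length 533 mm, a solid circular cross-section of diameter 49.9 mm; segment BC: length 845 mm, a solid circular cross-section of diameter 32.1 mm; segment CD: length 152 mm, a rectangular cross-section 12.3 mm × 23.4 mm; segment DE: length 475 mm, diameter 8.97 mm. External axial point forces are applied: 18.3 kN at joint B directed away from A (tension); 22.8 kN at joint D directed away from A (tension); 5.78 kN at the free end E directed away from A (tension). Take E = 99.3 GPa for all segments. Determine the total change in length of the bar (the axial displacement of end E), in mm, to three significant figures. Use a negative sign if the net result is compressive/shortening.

Internal axial forces (sectioning from the free end, tension +): N_DE = 5.78 kN, N_CD = 28.58 kN, N_BC = 28.58 kN, N_AB = 46.88 kN.
A_AB = 1956 mm².
A_BC = 809.3 mm².
A_CD = 287.8 mm².
A_DE = 63.19 mm².
δ_AB = 46880·533/(1956·99300) = 0.1287 mm
δ_BC = 28580·845/(809.3·99300) = 0.3005 mm
δ_CD = 28580·152/(287.8·99300) = 0.152 mm
δ_DE = 5780·475/(63.19·99300) = 0.4375 mm
δ = Σδ_i = 1.019 mm.

1.02 mm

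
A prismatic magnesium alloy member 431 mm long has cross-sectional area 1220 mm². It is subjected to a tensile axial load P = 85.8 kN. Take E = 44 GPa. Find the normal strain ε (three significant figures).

σ = N/A = 70.33 MPa; ε = σ/E = 70.33/44000 = 1.598e-03.

0.00160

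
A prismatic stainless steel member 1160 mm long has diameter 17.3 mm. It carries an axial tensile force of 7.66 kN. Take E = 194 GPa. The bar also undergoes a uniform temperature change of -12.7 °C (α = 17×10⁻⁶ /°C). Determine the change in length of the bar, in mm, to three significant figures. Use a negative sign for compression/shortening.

-0.0556 mm

A = 235.1 mm².
δ_mech = NL/(AE) = 7660·1160/(235.1·194000) = 0.1949 mm.
δ_thermal = αLΔT = 17e-6·1160·-12.7 = -0.2504 mm.
δ = δ_mech + δ_thermal = -0.05559 mm.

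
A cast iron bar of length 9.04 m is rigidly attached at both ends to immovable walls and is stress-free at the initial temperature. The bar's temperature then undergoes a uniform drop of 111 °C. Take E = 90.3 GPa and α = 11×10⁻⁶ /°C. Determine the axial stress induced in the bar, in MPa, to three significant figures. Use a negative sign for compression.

Free thermal expansion αLΔT = 11e-6 · 9040 · -111 = -11.04 mm.
The walls impose strain ε = −(-11.04)/9040 = 1.2210e-03; σ = Eε = 90300 · 1.2210e-03 = 110.3 MPa.

110 MPa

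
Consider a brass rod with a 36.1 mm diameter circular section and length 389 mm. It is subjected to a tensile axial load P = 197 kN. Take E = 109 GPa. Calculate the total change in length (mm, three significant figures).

A = 1024 mm².
δ_mech = NL/(AE) = 197000·389/(1024·109000) = 0.6869 mm.

0.687 mm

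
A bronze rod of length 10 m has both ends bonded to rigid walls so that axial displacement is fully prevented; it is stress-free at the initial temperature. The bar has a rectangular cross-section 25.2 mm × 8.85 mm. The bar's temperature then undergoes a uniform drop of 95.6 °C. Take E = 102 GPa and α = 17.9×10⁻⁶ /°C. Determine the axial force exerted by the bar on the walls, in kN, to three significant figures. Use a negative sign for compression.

Free thermal expansion αLΔT = 17.9e-6 · 10000 · -95.6 = -17.11 mm.
The walls impose strain ε = −(-17.11)/10000 = 1.7112e-03; σ = Eε = 102000 · 1.7112e-03 = 174.5 MPa.
Wall reaction R = σ·A = 174.5·223 = 38930 N = 38.93 kN.

38.9 kN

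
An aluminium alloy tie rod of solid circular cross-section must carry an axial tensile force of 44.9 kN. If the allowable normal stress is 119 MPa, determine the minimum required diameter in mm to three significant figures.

Required area A ≥ P/σ_allow = 44900/119 = 377.3 mm².
For a solid circular section, d ≥ √(4A/π) = 21.92 mm.

21.9 mm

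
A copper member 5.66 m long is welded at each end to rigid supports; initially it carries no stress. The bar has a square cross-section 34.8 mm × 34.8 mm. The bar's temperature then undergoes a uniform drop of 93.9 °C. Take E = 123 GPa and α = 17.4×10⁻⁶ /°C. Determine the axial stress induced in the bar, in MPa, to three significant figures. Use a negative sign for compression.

Free thermal expansion αLΔT = 17.4e-6 · 5660 · -93.9 = -9.248 mm.
The walls impose strain ε = −(-9.248)/5660 = 1.6339e-03; σ = Eε = 123000 · 1.6339e-03 = 201 MPa.

201 MPa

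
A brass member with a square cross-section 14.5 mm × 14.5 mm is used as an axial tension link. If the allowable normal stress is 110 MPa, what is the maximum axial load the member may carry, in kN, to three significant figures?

23.1 kN

A = 210.2 mm².
P_max = σ_allow · A = 110 · 210.2 = 23130 N = 23.13 kN.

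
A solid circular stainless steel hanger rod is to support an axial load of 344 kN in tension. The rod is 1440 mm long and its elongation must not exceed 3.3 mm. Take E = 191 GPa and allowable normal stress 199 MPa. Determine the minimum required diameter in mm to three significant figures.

Required area A ≥ P/σ_allow = 344000/199 = 1729 mm².
For a solid circular section, d ≥ √(4A/π) = 46.91 mm.
Elongation limit: A ≥ PL/(Eδ_allow) = 344000·1440/(191000·3.3) = 785.9 mm² ⇒ d ≥ 31.63 mm.
The stress limit governs.

46.9 mm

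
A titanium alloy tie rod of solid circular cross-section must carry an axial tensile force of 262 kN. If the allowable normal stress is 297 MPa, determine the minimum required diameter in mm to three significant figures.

33.5 mm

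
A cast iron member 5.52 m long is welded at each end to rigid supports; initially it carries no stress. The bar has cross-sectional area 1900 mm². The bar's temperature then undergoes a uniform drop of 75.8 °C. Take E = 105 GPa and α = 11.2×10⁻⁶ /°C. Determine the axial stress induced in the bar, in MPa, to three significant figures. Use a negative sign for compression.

89.1 MPa

Free thermal expansion αLΔT = 11.2e-6 · 5520 · -75.8 = -4.686 mm.
The walls impose strain ε = −(-4.686)/5520 = 8.4896e-04; σ = Eε = 105000 · 8.4896e-04 = 89.14 MPa.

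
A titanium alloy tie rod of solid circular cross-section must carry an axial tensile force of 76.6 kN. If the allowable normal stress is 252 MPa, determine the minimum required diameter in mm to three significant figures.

19.7 mm

Required area A ≥ P/σ_allow = 76600/252 = 304 mm².
For a solid circular section, d ≥ √(4A/π) = 19.67 mm.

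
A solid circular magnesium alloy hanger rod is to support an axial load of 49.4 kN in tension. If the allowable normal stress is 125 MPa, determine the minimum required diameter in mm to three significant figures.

Required area A ≥ P/σ_allow = 49400/125 = 395.2 mm².
For a solid circular section, d ≥ √(4A/π) = 22.43 mm.

22.4 mm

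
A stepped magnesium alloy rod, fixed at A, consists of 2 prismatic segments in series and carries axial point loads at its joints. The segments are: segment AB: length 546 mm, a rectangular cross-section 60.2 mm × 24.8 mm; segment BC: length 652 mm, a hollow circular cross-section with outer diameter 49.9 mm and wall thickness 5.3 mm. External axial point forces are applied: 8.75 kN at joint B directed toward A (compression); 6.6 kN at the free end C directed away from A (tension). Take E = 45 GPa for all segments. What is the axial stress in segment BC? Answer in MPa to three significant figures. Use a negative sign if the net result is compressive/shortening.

Internal axial forces (sectioning from the free end, tension +): N_BC = 6.6 kN, N_AB = -2.15 kN.
A_BC = 742.6 mm².
σ_BC = N_BC/A_BC = 6600/742.6 = 8.888 MPa.

8.89 MPa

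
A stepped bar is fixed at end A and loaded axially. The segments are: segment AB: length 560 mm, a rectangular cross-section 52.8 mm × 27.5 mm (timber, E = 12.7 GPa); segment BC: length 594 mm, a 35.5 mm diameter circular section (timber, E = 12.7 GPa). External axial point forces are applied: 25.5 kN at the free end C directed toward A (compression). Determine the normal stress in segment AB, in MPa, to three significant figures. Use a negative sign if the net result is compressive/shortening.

-17.6 MPa

Internal axial forces (sectioning from the free end, tension +): N_BC = -25.5 kN, N_AB = -25.5 kN.
A_AB = 1452 mm².
σ_AB = N_AB/A_AB = -25500/1452 = -17.56 MPa.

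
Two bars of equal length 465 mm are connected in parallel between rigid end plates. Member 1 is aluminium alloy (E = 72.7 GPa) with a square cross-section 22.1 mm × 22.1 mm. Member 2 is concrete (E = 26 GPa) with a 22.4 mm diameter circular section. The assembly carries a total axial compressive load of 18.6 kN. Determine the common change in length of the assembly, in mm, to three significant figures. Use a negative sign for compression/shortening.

A_1 = 488.4 mm².
A_2 = 394.1 mm².
Equal strain + equilibrium ⇒ each member carries load in proportion to AE: A₁E₁ = 35510000 N, A₂E₂ = 10250000 N, ΣAE = 45750000 N.
δ = PL/ΣAE = -18600·465/45750000 = -0.189 mm.

-0.189 mm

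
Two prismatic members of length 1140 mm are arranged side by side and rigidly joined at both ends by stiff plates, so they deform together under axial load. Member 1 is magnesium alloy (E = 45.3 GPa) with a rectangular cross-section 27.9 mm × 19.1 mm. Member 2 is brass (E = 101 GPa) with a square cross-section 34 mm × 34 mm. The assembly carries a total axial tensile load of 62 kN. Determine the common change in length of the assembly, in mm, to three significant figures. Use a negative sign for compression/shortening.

A_1 = 532.9 mm².
A_2 = 1156 mm².
Equal strain + equilibrium ⇒ each member carries load in proportion to AE: A₁E₁ = 24140000 N, A₂E₂ = 116800000 N, ΣAE = 140900000 N.
δ = PL/ΣAE = 62000·1140/140900000 = 0.5016 mm.

0.502 mm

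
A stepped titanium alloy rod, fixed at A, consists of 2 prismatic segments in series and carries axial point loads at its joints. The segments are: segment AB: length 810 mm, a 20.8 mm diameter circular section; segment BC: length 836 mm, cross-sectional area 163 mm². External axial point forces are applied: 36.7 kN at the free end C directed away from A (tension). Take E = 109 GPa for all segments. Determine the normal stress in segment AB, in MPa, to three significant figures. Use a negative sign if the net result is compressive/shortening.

Internal axial forces (sectioning from the free end, tension +): N_BC = 36.7 kN, N_AB = 36.7 kN.
A_AB = 339.8 mm².
σ_AB = N_AB/A_AB = 36700/339.8 = 108 MPa.

108 MPa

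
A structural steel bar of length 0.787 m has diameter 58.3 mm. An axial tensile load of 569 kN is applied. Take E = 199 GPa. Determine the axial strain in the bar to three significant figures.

0.00107

A = 2669 mm².
σ = N/A = 213.1 MPa; ε = σ/E = 213.1/199000 = 1.071e-03.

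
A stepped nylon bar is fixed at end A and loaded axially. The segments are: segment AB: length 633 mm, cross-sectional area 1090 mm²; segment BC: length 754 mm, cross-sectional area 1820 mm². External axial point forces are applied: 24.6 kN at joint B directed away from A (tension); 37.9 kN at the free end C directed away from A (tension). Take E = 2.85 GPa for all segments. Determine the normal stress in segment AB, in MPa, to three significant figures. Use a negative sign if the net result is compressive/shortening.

57.3 MPa

Internal axial forces (sectioning from the free end, tension +): N_BC = 37.9 kN, N_AB = 62.5 kN.
σ_AB = N_AB/A_AB = 62500/1090 = 57.34 MPa.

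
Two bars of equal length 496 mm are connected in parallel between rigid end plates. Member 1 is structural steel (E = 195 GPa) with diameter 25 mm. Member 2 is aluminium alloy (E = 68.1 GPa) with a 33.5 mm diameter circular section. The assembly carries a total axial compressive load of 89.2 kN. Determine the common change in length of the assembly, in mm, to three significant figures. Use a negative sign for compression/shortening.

A_1 = 490.9 mm².
A_2 = 881.4 mm².
Equal strain + equilibrium ⇒ each member carries load in proportion to AE: A₁E₁ = 95720000 N, A₂E₂ = 60020000 N, ΣAE = 155700000 N.
δ = PL/ΣAE = -89200·496/155700000 = -0.2841 mm.

-0.284 mm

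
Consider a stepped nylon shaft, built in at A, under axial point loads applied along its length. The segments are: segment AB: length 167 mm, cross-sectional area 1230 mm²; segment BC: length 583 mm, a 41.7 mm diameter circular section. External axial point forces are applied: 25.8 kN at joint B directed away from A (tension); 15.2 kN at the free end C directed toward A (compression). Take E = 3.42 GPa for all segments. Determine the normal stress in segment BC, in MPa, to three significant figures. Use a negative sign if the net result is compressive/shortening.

Internal axial forces (sectioning from the free end, tension +): N_BC = -15.2 kN, N_AB = 10.6 kN.
A_BC = 1366 mm².
σ_BC = N_BC/A_BC = -15200/1366 = -11.13 MPa.

-11.1 MPa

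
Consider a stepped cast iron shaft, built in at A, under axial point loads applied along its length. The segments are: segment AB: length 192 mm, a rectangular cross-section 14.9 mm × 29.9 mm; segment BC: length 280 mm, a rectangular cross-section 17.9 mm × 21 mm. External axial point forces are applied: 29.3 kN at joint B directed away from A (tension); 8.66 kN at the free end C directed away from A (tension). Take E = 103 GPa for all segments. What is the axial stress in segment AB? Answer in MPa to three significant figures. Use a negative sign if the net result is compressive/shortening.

Internal axial forces (sectioning from the free end, tension +): N_BC = 8.66 kN, N_AB = 37.96 kN.
A_AB = 445.5 mm².
σ_AB = N_AB/A_AB = 37960/445.5 = 85.21 MPa.

85.2 MPa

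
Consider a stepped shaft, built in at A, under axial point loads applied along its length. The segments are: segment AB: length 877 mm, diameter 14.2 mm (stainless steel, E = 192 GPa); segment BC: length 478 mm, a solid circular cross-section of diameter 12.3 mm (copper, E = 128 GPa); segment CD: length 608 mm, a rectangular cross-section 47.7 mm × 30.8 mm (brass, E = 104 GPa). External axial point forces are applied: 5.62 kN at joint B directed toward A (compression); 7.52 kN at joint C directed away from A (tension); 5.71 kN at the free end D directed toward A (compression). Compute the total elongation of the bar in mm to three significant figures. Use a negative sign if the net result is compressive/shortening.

Internal axial forces (sectioning from the free end, tension +): N_CD = -5.71 kN, N_BC = 1.81 kN, N_AB = -3.81 kN.
A_AB = 158.4 mm².
A_BC = 118.8 mm².
A_CD = 1469 mm².
δ_AB = -3810·877/(158.4·192000) = -0.1099 mm
δ_BC = 1810·478/(118.8·128000) = 0.05688 mm
δ_CD = -5710·608/(1469·104000) = -0.02272 mm
δ = Σδ_i = -0.07573 mm.

-0.0757 mm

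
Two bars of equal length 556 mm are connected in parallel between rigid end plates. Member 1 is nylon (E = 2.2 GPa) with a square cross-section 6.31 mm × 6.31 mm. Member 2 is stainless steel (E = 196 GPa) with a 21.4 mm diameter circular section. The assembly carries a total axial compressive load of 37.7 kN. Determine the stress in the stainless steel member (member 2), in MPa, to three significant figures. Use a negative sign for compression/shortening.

-105 MPa

A_1 = 39.82 mm².
A_2 = 359.7 mm².
Equal strain + equilibrium ⇒ each member carries load in proportion to AE: A₁E₁ = 87600 N, A₂E₂ = 70500000 N, ΣAE = 70590000 N.
σ₂ = P·E₂/ΣAE = -37700·196000/70590000 = -104.7 MPa.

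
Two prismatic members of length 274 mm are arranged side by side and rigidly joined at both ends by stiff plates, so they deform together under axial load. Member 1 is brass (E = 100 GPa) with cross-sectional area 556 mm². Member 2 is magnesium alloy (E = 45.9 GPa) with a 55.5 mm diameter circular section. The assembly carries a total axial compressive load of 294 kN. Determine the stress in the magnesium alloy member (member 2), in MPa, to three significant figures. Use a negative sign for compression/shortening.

-81.0 MPa

A_2 = 2419 mm².
Equal strain + equilibrium ⇒ each member carries load in proportion to AE: A₁E₁ = 55600000 N, A₂E₂ = 111000000 N, ΣAE = 166600000 N.
σ₂ = P·E₂/ΣAE = -294000·45900/166600000 = -80.98 MPa.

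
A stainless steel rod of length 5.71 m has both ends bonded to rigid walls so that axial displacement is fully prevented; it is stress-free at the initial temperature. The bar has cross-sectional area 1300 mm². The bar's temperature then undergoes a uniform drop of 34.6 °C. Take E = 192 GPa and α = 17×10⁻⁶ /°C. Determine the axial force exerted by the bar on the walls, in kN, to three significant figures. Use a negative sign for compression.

147 kN

Free thermal expansion αLΔT = 17e-6 · 5710 · -34.6 = -3.359 mm.
The walls impose strain ε = −(-3.359)/5710 = 5.8820e-04; σ = Eε = 192000 · 5.8820e-04 = 112.9 MPa.
Wall reaction R = σ·A = 112.9·1300 = 146800 N = 146.8 kN.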